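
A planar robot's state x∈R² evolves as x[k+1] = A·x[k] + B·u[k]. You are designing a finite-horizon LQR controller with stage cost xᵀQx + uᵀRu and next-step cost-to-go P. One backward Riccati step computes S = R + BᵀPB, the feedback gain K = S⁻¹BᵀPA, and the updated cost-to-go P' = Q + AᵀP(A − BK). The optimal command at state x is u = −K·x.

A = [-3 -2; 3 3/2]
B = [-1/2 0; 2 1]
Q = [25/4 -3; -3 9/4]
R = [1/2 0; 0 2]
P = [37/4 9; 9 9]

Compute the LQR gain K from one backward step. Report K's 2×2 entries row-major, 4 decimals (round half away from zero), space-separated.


0.0884 -0.2303 -0.1084 -0.1265

BᵀP = [13.3750 13.5000; 9.0000 9.0000]
S = R + BᵀPB = [1/2 0; 0 2] + [20.3125 13.5000; 13.5000 9.0000] = [20.8125 13.5000; 13.5000 11.0000]
BᵀPA = [0.3750 -6.5000; 0.0000 -4.5000]
K = S⁻¹·BᵀPA = [0.0884 -0.2303; -0.1084 -0.1265]
A−BK = [-2.9558 -2.1151; 2.9317 2.0870]
AᵀP(A−BK) = [2.2169 1.5863; 1.5863 1.1841]
P' = Q + AᵀP(A−BK) = [8.4669 -1.4137; -1.4137 3.4341]
tr(P') = 11.9009


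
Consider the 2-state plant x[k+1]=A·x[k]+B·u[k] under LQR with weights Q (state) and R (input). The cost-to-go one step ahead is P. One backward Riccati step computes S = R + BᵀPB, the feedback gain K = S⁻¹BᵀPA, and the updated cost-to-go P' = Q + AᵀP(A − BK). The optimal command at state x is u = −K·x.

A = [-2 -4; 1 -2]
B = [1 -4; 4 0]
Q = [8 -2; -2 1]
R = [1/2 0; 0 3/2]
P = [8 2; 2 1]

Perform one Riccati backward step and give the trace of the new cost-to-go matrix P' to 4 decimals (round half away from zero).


BᵀP = [16.0000 6.0000; -32.0000 -8.0000]
S = R + BᵀPB = [1/2 0; 0 3/2] + [40.0000 -64.0000; -64.0000 128.0000] = [40.5000 -64.0000; -64.0000 129.5000]
BᵀPA = [-26.0000 -76.0000; 56.0000 144.0000]
K = S⁻¹·BᵀPA = [0.1889 -0.5449; 0.5258 0.8427]
A−BK = [-0.0857 -0.0844; 0.2444 0.1798]
AᵀP(A−BK) = [0.4672 0.6429; 0.6429 1.2422]
P' = Q + AᵀP(A−BK) = [8.4672 -1.3571; -1.3571 2.2422]
tr(P') = 10.7095

10.7095


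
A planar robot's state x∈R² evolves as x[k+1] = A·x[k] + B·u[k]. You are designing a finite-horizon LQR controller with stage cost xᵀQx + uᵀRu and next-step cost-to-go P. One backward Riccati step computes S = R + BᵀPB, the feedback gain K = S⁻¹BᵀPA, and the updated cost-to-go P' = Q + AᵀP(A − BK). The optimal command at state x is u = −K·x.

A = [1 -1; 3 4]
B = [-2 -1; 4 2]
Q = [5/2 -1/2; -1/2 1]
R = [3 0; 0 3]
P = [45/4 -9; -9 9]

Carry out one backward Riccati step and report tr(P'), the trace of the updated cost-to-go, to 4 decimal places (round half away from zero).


BᵀP = [-58.5000 54.0000; -29.2500 27.0000]
S = R + BᵀPB = [3 0; 0 3] + [333.0000 166.5000; 166.5000 83.2500] = [336.0000 166.5000; 166.5000 86.2500]
BᵀPA = [103.5000 274.5000; 51.7500 137.2500]
K = S⁻¹·BᵀPA = [0.2469 0.6547; 0.1234 0.3274]
A−BK = [1.6172 0.6369; 1.7657 0.7263]
AᵀP(A−BK) = [6.3113 3.0429; 3.0429 2.5921]
P' = Q + AᵀP(A−BK) = [8.8113 2.5429; 2.5429 3.5921]
tr(P') = 12.4034

12.4034


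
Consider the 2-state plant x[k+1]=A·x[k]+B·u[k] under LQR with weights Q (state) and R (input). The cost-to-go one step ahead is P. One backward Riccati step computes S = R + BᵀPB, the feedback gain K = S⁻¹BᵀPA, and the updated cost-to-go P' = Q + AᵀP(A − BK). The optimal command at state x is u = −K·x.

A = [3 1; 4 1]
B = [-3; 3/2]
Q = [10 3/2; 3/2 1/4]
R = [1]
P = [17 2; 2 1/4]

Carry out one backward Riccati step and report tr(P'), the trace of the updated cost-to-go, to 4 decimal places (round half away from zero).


BᵀP = [-48.0000 -5.6250]
S = R + BᵀPB = [1] + [135.5625] = [136.5625]
BᵀPA = [-166.5000 -53.6250]
K = S⁻¹·BᵀPA = [-1.2192 -0.3927]
A−BK = [-0.6577 -0.1780; 5.8288 1.5890]
AᵀP(A−BK) = [1.9995 0.6192; 0.6192 0.1927]
P' = Q + AᵀP(A−BK) = [11.9995 2.1192; 2.1192 0.4427]
tr(P') = 12.4422

12.4422


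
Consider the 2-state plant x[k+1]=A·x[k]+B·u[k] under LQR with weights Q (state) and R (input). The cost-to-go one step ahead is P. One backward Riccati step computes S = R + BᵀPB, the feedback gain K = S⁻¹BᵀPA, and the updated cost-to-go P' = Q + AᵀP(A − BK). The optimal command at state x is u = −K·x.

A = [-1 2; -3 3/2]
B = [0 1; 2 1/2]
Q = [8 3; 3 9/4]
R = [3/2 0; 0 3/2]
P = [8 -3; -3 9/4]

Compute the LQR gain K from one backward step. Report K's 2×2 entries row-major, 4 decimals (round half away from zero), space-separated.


BᵀP = [-6.0000 4.5000; 6.5000 -1.8750]
S = R + BᵀPB = [3/2 0; 0 3/2] + [9.0000 -3.7500; -3.7500 5.5625] = [10.5000 -3.7500; -3.7500 7.0625]
BᵀPA = [-7.5000 -5.2500; -0.8750 10.1875]
K = S⁻¹·BᵀPA = [-0.9360 0.0187; -0.6209 1.4524]
A−BK = [-0.3791 0.5476; -0.8175 0.7363]
AᵀP(A−BK) = [2.6864 -2.2137; -2.2137 4.3643]
P' = Q + AᵀP(A−BK) = [10.6864 0.7863; 0.7863 6.6143]
tr(P') = 17.3007

-0.9360 0.0187 -0.6209 1.4524


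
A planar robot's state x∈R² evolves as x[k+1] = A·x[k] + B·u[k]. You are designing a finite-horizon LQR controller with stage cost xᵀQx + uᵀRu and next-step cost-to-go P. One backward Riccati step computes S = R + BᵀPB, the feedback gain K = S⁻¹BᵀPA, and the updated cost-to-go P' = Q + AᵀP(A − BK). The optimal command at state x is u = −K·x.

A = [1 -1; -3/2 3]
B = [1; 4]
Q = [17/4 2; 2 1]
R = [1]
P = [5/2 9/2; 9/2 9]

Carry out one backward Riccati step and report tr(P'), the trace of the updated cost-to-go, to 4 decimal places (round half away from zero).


6.5800

BᵀP = [20.5000 40.5000]
S = R + BᵀPB = [1] + [182.5000] = [183.5000]
BᵀPA = [-40.2500 101.0000]
K = S⁻¹·BᵀPA = [-0.2193 0.5504]
A−BK = [1.2193 -1.5504; -0.6226 0.7984]
AᵀP(A−BK) = [0.4213 -0.5960; -0.5960 0.9087]
P' = Q + AᵀP(A−BK) = [4.6713 1.4040; 1.4040 1.9087]
tr(P') = 6.5800


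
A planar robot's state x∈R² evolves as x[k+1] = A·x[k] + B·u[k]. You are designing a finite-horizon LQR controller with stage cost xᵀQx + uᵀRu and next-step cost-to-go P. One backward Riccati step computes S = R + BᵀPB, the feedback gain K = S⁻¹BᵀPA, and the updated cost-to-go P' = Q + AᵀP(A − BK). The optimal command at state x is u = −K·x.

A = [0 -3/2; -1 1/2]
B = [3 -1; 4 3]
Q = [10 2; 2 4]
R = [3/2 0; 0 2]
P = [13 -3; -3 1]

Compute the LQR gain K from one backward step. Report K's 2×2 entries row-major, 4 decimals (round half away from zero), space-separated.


BᵀP = [27.0000 -5.0000; -22.0000 6.0000]
S = R + BᵀPB = [3/2 0; 0 2] + [61.0000 -42.0000; -42.0000 40.0000] = [62.5000 -42.0000; -42.0000 42.0000]
BᵀPA = [5.0000 -43.0000; -6.0000 36.0000]
K = S⁻¹·BᵀPA = [-0.0488 -0.3415; -0.1916 0.5157]
A−BK = [-0.0453 0.0401; -0.2300 0.3188]
AᵀP(A−BK) = [0.0941 -0.1986; -0.1986 0.7526]
P' = Q + AᵀP(A−BK) = [10.0941 1.8014; 1.8014 4.7526]
tr(P') = 14.8467

-0.0488 -0.3415 -0.1916 0.5157


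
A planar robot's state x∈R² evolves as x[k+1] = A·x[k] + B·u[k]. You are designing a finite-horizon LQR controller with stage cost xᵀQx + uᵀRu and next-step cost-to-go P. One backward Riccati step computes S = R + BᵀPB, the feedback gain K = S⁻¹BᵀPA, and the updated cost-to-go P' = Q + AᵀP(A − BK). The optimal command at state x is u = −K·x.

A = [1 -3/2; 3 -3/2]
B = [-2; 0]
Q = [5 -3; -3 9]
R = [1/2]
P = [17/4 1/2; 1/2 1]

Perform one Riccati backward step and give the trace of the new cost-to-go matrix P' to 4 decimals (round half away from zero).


BᵀP = [-8.5000 -1.0000]
S = R + BᵀPB = [1/2] + [17.0000] = [17.5000]
BᵀPA = [-11.5000 14.2500]
K = S⁻¹·BᵀPA = [-0.6571 0.8143]
A−BK = [-0.3143 0.1286; 3.0000 -1.5000]
AᵀP(A−BK) = [8.6929 -4.5107; -4.5107 2.4589]
P' = Q + AᵀP(A−BK) = [13.6929 -7.5107; -7.5107 11.4589]
tr(P') = 25.1518

25.1518


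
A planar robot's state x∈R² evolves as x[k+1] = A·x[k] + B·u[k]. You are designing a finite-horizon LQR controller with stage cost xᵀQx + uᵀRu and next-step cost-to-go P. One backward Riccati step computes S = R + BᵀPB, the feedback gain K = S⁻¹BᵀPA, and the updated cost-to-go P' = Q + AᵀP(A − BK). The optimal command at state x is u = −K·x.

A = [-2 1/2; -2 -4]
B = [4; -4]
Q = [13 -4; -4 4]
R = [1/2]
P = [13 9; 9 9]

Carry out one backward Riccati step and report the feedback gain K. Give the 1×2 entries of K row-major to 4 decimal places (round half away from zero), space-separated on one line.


-0.4961 0.1240

BᵀP = [16.0000 0.0000]
S = R + BᵀPB = [1/2] + [64.0000] = [64.5000]
BᵀPA = [-32.0000 8.0000]
K = S⁻¹·BᵀPA = [-0.4961 0.1240]
A−BK = [-0.0155 0.0039; -3.9845 -3.5039]
AᵀP(A−BK) = [144.1240 125.9690; 125.9690 110.2578]
P' = Q + AᵀP(A−BK) = [157.1240 121.9690; 121.9690 114.2578]
tr(P') = 271.3818


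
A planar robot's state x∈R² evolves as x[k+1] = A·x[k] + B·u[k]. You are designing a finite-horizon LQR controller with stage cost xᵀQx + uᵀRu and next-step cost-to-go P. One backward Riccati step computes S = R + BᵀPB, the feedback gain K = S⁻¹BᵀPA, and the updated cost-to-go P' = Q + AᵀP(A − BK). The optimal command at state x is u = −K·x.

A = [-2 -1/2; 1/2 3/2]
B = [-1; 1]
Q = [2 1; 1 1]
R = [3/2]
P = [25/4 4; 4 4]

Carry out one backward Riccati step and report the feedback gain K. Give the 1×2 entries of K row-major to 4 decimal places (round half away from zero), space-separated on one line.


BᵀP = [-2.2500 0.0000]
S = R + BᵀPB = [3/2] + [2.2500] = [3.7500]
BᵀPA = [4.5000 1.1250]
K = S⁻¹·BᵀPA = [1.2000 0.3000]
A−BK = [-0.8000 -0.2000; -0.7000 1.2000]
AᵀP(A−BK) = [12.6000 -5.1000; -5.1000 4.2250]
P' = Q + AᵀP(A−BK) = [14.6000 -4.1000; -4.1000 5.2250]
tr(P') = 19.8250

1.2000 0.3000


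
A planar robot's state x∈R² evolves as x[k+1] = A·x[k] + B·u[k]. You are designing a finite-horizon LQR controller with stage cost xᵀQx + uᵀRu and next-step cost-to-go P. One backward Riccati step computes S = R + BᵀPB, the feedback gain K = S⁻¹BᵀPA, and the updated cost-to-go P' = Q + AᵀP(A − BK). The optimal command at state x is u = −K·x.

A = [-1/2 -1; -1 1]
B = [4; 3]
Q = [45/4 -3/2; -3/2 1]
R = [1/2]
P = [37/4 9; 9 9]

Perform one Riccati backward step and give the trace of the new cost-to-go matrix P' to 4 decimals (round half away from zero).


12.5521

BᵀP = [64.0000 63.0000]
S = R + BᵀPB = [1/2] + [445.0000] = [445.5000]
BᵀPA = [-95.0000 -1.0000]
K = S⁻¹·BᵀPA = [-0.2132 -0.0022]
A−BK = [0.3530 -0.9910; -0.3603 1.0067]
AᵀP(A−BK) = [0.0544 -0.0882; -0.0882 0.2478]
P' = Q + AᵀP(A−BK) = [11.3044 -1.5882; -1.5882 1.2478]
tr(P') = 12.5521


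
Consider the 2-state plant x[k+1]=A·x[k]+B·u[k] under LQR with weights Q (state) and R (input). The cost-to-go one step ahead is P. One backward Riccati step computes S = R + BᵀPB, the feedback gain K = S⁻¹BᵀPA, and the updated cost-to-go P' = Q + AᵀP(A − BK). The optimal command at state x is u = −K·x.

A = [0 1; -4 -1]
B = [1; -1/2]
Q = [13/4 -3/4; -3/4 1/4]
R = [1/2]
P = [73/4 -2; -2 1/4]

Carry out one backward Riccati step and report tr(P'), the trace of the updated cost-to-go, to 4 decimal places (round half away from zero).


4.5758

BᵀP = [19.2500 -2.1250]
S = R + BᵀPB = [1/2] + [20.3125] = [20.8125]
BᵀPA = [8.5000 21.3750]
K = S⁻¹·BᵀPA = [0.4084 1.0270]
A−BK = [-0.4084 -0.0270; -3.7958 -0.4865]
AᵀP(A−BK) = [0.5285 0.2703; 0.2703 0.5473]
P' = Q + AᵀP(A−BK) = [3.7785 -0.4797; -0.4797 0.7973]
tr(P') = 4.5758


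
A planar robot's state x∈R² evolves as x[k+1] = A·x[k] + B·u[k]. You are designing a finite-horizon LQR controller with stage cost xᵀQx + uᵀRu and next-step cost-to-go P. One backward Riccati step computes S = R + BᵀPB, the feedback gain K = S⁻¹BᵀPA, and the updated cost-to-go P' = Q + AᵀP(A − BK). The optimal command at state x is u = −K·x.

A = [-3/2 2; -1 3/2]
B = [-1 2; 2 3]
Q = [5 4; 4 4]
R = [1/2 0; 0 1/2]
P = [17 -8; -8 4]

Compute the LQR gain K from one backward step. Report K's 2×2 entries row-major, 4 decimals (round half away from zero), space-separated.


BᵀP = [-33.0000 16.0000; 10.0000 -4.0000]
S = R + BᵀPB = [1/2 0; 0 1/2] + [65.0000 -18.0000; -18.0000 8.0000] = [65.5000 -18.0000; -18.0000 8.5000]
BᵀPA = [33.5000 -42.0000; -11.0000 14.0000]
K = S⁻¹·BᵀPA = [0.3727 -0.4511; -0.5048 0.6917]
A−BK = [-0.1176 0.1654; -0.2309 0.3271]
AᵀP(A−BK) = [0.2108 -0.2782; -0.2782 0.3684]
P' = Q + AᵀP(A−BK) = [5.2108 3.7218; 3.7218 4.3684]
tr(P') = 9.5792

0.3727 -0.4511 -0.5048 0.6917


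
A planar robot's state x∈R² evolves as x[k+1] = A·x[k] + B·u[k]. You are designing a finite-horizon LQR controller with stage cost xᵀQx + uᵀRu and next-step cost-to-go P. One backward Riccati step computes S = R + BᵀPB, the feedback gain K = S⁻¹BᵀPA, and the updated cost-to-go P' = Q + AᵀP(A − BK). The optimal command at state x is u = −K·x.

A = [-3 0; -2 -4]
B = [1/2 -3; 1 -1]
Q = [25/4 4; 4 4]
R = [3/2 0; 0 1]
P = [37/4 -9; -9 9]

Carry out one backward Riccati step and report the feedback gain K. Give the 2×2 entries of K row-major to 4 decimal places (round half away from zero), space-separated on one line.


BᵀP = [-4.3750 4.5000; -18.7500 18.0000]
S = R + BᵀPB = [3/2 0; 0 1] + [2.3125 8.6250; 8.6250 38.2500] = [3.8125 8.6250; 8.6250 39.2500]
BᵀPA = [4.1250 -18.0000; 20.2500 -72.0000]
K = S⁻¹·BᵀPA = [-0.1694 -1.1362; 0.5532 -1.5847]
A−BK = [-1.2558 -4.1860; -1.2774 -4.4485]
AᵀP(A−BK) = [0.7475 0.7774; 0.7774 9.4485]
P' = Q + AᵀP(A−BK) = [6.9975 4.7774; 4.7774 13.4485]
tr(P') = 20.4460

-0.1694 -1.1362 0.5532 -1.5847


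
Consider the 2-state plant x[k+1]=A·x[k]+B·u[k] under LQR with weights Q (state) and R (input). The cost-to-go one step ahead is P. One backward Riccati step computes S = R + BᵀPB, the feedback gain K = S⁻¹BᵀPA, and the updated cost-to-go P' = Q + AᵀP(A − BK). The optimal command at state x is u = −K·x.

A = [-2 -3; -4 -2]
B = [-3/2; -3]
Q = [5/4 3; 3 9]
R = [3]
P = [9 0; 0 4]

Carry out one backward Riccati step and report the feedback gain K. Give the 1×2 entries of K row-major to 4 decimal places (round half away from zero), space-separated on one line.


1.2658 1.0886

BᵀP = [-13.5000 -12.0000]
S = R + BᵀPB = [3] + [56.2500] = [59.2500]
BᵀPA = [75.0000 64.5000]
K = S⁻¹·BᵀPA = [1.2658 1.0886]
A−BK = [-0.1013 -1.3671; -0.2025 1.2658]
AᵀP(A−BK) = [5.0633 4.3544; 4.3544 26.7848]
P' = Q + AᵀP(A−BK) = [6.3133 7.3544; 7.3544 35.7848]
tr(P') = 42.0981


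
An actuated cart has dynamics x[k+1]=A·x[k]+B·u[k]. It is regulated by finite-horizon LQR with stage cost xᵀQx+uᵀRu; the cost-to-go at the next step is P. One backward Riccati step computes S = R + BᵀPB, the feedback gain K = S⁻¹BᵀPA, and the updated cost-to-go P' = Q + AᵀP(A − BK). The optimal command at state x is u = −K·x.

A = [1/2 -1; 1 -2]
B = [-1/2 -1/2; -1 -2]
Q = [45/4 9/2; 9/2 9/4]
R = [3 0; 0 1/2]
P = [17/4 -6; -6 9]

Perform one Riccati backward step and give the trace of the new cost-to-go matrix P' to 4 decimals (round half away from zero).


13.9907

BᵀP = [3.8750 -6.0000; 9.8750 -15.0000]
S = R + BᵀPB = [3 0; 0 1/2] + [4.0625 10.0625; 10.0625 25.0625] = [7.0625 10.0625; 10.0625 25.5625]
BᵀPA = [-4.0625 8.1250; -10.0625 20.1250]
K = S⁻¹·BᵀPA = [-0.0327 0.0654; -0.3808 0.7615]
A−BK = [0.2933 -0.5865; 0.2058 -0.4115]
AᵀP(A−BK) = [0.0981 -0.1963; -0.1963 0.3926]
P' = Q + AᵀP(A−BK) = [11.3481 4.3037; 4.3037 2.6426]
tr(P') = 13.9907


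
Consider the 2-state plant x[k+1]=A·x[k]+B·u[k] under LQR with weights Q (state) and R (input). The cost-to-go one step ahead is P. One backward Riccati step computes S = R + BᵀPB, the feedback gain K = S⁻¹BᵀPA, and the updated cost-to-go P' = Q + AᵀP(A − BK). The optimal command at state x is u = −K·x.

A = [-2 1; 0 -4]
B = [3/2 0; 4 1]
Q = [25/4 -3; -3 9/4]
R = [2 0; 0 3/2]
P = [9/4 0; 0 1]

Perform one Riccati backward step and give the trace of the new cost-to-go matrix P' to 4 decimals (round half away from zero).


24.2899

BᵀP = [3.3750 4.0000; 0.0000 1.0000]
S = R + BᵀPB = [2 0; 0 3/2] + [21.0625 4.0000; 4.0000 1.0000] = [23.0625 4.0000; 4.0000 2.5000]
BᵀPA = [-6.7500 -12.6250; 0.0000 -4.0000]
K = S⁻¹·BᵀPA = [-0.4051 -0.3736; 0.6482 -1.0023]
A−BK = [-1.3923 1.5604; 0.9722 -1.5034]
AᵀP(A−BK) = [6.2656 -7.0218; -7.0218 9.5244]
P' = Q + AᵀP(A−BK) = [12.5156 -10.0218; -10.0218 11.7744]
tr(P') = 24.2899


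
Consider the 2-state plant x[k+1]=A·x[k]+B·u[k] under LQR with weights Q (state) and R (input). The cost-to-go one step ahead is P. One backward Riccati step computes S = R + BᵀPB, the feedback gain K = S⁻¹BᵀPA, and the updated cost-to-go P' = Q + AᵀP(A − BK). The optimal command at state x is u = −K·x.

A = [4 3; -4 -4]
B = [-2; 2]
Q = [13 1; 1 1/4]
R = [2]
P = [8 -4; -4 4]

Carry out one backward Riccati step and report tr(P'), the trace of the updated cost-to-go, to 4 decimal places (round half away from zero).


27.4939

BᵀP = [-24.0000 16.0000]
S = R + BᵀPB = [2] + [80.0000] = [82.0000]
BᵀPA = [-160.0000 -136.0000]
K = S⁻¹·BᵀPA = [-1.9512 -1.6585]
A−BK = [0.0976 -0.3171; -0.0976 -0.6829]
AᵀP(A−BK) = [7.8049 6.6341; 6.6341 6.4390]
P' = Q + AᵀP(A−BK) = [20.8049 7.6341; 7.6341 6.6890]
tr(P') = 27.4939


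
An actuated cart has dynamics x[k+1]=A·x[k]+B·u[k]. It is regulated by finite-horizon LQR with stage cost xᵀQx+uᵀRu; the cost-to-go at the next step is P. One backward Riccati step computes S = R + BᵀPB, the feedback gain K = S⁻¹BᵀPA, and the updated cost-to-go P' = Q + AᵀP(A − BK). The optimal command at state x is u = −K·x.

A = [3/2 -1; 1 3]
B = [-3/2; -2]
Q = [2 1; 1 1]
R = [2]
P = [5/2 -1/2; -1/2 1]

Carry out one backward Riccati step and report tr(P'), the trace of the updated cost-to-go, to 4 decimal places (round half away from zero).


BᵀP = [-2.7500 -1.2500]
S = R + BᵀPB = [2] + [6.6250] = [8.6250]
BᵀPA = [-5.3750 -1.0000]
K = S⁻¹·BᵀPA = [-0.6232 -0.1159]
A−BK = [0.5652 -1.1739; -0.2464 2.7681]
AᵀP(A−BK) = [1.7754 -3.1232; -3.1232 14.3841]
P' = Q + AᵀP(A−BK) = [3.7754 -2.1232; -2.1232 15.3841]
tr(P') = 19.1594

19.1594


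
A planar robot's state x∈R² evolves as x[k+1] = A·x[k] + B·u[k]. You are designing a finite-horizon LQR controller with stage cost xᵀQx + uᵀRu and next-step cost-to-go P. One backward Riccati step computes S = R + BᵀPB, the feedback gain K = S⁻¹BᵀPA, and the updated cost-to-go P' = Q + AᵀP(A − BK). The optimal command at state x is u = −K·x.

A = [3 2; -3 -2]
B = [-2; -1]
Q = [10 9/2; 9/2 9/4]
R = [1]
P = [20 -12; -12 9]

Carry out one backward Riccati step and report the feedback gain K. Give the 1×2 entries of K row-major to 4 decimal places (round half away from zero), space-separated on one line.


BᵀP = [-28.0000 15.0000]
S = R + BᵀPB = [1] + [41.0000] = [42.0000]
BᵀPA = [-129.0000 -86.0000]
K = S⁻¹·BᵀPA = [-3.0714 -2.0476]
A−BK = [-3.1429 -2.0952; -6.0714 -4.0476]
AᵀP(A−BK) = [80.7857 53.8571; 53.8571 35.9048]
P' = Q + AᵀP(A−BK) = [90.7857 58.3571; 58.3571 38.1548]
tr(P') = 128.9405

-3.0714 -2.0476


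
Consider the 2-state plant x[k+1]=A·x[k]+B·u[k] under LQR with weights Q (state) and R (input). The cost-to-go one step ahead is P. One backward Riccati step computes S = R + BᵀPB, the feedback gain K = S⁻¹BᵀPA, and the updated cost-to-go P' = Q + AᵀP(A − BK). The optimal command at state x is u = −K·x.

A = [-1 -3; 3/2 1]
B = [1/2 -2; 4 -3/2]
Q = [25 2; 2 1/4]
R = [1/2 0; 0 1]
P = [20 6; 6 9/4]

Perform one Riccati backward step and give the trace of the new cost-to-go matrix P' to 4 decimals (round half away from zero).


28.5337

BᵀP = [34.0000 12.0000; -49.0000 -15.3750]
S = R + BᵀPB = [1/2 0; 0 1] + [65.0000 -86.0000; -86.0000 121.0625] = [65.5000 -86.0000; -86.0000 122.0625]
BᵀPA = [-16.0000 -90.0000; 25.9375 131.6250]
K = S⁻¹·BᵀPA = [0.4634 0.5577; 0.5390 1.4713]
A−BK = [-0.1537 -0.3363; 0.4549 0.9761]
AᵀP(A−BK) = [0.4969 1.1370; 1.1370 2.7867]
P' = Q + AᵀP(A−BK) = [25.4969 3.1370; 3.1370 3.0367]
tr(P') = 28.5337


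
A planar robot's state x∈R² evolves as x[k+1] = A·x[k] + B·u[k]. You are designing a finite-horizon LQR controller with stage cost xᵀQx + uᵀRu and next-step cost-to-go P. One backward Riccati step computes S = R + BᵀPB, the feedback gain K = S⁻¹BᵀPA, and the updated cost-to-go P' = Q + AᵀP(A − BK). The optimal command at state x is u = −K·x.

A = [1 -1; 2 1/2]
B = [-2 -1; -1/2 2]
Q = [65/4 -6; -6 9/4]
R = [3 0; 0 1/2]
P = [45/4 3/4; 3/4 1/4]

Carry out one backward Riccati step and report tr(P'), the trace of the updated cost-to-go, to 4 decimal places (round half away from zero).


BᵀP = [-22.8750 -1.6250; -9.7500 -0.2500]
S = R + BᵀPB = [3 0; 0 1/2] + [46.5625 19.6250; 19.6250 9.2500] = [49.5625 19.6250; 19.6250 9.7500]
BᵀPA = [-26.1250 22.0625; -10.2500 9.6250]
K = S⁻¹·BᵀPA = [-0.5460 0.2673; 0.0478 0.4492]
A−BK = [-0.0443 -0.0162; 1.6314 -0.2647]
AᵀP(A−BK) = [1.4747 -0.5381; -0.5381 0.3421]
P' = Q + AᵀP(A−BK) = [17.7247 -6.5381; -6.5381 2.5921]
tr(P') = 20.3168

20.3168


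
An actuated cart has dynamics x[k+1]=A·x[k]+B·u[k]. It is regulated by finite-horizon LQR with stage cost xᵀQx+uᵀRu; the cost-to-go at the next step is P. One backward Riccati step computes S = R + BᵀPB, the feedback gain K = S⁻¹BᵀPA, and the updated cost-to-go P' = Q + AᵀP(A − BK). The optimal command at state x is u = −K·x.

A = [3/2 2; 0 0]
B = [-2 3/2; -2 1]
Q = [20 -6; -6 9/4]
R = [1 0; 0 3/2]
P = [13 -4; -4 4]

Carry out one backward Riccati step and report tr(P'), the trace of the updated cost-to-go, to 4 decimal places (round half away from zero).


BᵀP = [-18.0000 0.0000; 15.5000 -2.0000]
S = R + BᵀPB = [1 0; 0 3/2] + [36.0000 -27.0000; -27.0000 21.2500] = [37.0000 -27.0000; -27.0000 22.7500]
BᵀPA = [-27.0000 -36.0000; 23.2500 31.0000]
K = S⁻¹·BᵀPA = [0.1197 0.1596; 1.1641 1.5521]
A−BK = [-0.0067 -0.0089; -0.9246 -1.2328]
AᵀP(A−BK) = [5.4180 7.2239; 7.2239 9.6319]
P' = Q + AᵀP(A−BK) = [25.4180 1.2239; 1.2239 11.8819]
tr(P') = 37.2999

37.2999


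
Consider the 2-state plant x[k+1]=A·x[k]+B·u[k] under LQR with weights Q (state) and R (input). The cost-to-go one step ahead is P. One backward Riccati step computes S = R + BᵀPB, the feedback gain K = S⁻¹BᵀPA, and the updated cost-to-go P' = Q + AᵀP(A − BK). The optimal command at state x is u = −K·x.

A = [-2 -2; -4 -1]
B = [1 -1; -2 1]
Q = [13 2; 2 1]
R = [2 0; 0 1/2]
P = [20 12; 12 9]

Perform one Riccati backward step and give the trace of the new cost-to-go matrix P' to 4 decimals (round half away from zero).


119.7843

BᵀP = [-4.0000 -6.0000; -8.0000 -3.0000]
S = R + BᵀPB = [2 0; 0 1/2] + [8.0000 -2.0000; -2.0000 5.0000] = [10.0000 -2.0000; -2.0000 5.5000]
BᵀPA = [32.0000 14.0000; 28.0000 19.0000]
K = S⁻¹·BᵀPA = [4.5490 2.2549; 6.7451 4.2745]
A−BK = [0.1961 0.0196; -1.6471 -0.7647]
AᵀP(A−BK) = [81.5686 44.1569; 44.1569 24.2157]
P' = Q + AᵀP(A−BK) = [94.5686 46.1569; 46.1569 25.2157]
tr(P') = 119.7843


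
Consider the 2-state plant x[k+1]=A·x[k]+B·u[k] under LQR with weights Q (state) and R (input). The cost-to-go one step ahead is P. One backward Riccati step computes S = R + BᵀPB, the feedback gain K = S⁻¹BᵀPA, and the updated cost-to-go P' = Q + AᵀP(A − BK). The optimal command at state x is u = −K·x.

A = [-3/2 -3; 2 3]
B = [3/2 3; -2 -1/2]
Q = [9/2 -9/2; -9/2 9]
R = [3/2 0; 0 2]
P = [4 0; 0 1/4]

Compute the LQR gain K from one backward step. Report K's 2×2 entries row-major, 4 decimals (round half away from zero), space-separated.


BᵀP = [6.0000 -0.5000; 12.0000 -0.1250]
S = R + BᵀPB = [3/2 0; 0 2] + [10.0000 18.2500; 18.2500 36.0625] = [11.5000 18.2500; 18.2500 38.0625]
BᵀPA = [-10.0000 -19.5000; -18.2500 -36.3750]
K = S⁻¹·BᵀPA = [-0.4545 -0.7489; -0.2616 -0.5966]
A−BK = [-0.0336 -0.0869; 0.9603 1.2039]
AᵀP(A−BK) = [0.6817 1.1233; 1.1233 1.9457]
P' = Q + AᵀP(A−BK) = [5.1817 -3.3767; -3.3767 10.9457]
tr(P') = 16.1274

-0.4545 -0.7489 -0.2616 -0.5966


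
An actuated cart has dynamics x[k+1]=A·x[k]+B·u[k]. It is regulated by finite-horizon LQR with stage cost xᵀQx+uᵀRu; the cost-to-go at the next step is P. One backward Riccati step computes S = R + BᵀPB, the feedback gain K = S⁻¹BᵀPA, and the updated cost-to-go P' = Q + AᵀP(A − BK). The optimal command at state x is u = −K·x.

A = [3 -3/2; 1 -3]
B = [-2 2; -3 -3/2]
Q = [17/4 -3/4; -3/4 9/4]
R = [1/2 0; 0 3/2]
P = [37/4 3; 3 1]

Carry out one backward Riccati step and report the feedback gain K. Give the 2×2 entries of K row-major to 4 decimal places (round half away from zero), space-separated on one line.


BᵀP = [-27.5000 -9.0000; 14.0000 4.5000]
S = R + BᵀPB = [1/2 0; 0 3/2] + [82.0000 -41.5000; -41.5000 21.2500] = [82.5000 -41.5000; -41.5000 22.7500]
BᵀPA = [-91.5000 68.2500; 46.5000 -34.5000]
K = S⁻¹·BᵀPA = [-0.9822 0.7821; 0.2522 -0.0897]
A−BK = [0.5311 0.2437; -1.5683 -0.7882]
AᵀP(A−BK) = [0.6489 -0.3871; -0.3871 0.3360]
P' = Q + AᵀP(A−BK) = [4.8989 -1.1371; -1.1371 2.5860]
tr(P') = 7.4850

-0.9822 0.7821 0.2522 -0.0897


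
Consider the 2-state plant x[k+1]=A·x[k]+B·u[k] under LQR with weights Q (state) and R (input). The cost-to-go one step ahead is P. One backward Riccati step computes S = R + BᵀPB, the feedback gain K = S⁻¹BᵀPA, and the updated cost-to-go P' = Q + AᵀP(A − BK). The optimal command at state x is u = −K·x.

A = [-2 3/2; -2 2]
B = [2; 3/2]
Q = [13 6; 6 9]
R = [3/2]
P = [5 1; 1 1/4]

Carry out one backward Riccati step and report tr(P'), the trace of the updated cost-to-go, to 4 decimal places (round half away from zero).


BᵀP = [11.5000 2.3750]
S = R + BᵀPB = [3/2] + [26.5625] = [28.0625]
BᵀPA = [-27.7500 22.0000]
K = S⁻¹·BᵀPA = [-0.9889 0.7840]
A−BK = [-0.0223 -0.0679; -0.5167 0.8241]
AᵀP(A−BK) = [1.5590 -1.2450; -1.2450 1.0028]
P' = Q + AᵀP(A−BK) = [14.5590 4.7550; 4.7550 10.0028]
tr(P') = 24.5618

24.5618


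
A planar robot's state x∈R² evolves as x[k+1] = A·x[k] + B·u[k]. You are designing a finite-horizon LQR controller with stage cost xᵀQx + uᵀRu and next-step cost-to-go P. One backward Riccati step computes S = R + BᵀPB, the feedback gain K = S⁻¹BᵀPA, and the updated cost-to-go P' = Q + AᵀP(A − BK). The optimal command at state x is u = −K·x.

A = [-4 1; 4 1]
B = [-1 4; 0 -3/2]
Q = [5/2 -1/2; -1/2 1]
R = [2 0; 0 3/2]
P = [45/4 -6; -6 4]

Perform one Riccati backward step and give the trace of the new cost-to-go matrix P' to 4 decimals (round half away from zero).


BᵀP = [-11.2500 6.0000; 54.0000 -30.0000]
S = R + BᵀPB = [2 0; 0 3/2] + [11.2500 -54.0000; -54.0000 261.0000] = [13.2500 -54.0000; -54.0000 262.5000]
BᵀPA = [69.0000 -5.2500; -336.0000 24.0000]
K = S⁻¹·BᵀPA = [-0.0560 -0.1461; -1.2915 0.0614]
A−BK = [1.1101 0.6084; 2.0627 1.0921]
AᵀP(A−BK) = [5.9133 1.7025; 1.7025 1.0100]
P' = Q + AᵀP(A−BK) = [8.4133 1.2025; 1.2025 2.0100]
tr(P') = 10.4233

10.4233


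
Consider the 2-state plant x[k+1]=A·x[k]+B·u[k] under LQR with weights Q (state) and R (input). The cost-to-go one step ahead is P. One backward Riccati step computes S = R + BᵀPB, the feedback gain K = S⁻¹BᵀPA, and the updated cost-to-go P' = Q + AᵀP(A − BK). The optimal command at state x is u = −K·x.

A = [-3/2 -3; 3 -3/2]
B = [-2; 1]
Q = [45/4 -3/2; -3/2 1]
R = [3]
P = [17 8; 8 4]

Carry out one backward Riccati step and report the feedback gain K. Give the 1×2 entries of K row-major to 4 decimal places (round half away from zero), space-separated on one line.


BᵀP = [-26.0000 -12.0000]
S = R + BᵀPB = [3] + [40.0000] = [43.0000]
BᵀPA = [3.0000 96.0000]
K = S⁻¹·BᵀPA = [0.0698 2.2326]
A−BK = [-1.3605 1.4651; 2.9302 -3.7326]
AᵀP(A−BK) = [2.0407 -2.1977; -2.1977 19.6744]
P' = Q + AᵀP(A−BK) = [13.2907 -3.6977; -3.6977 20.6744]
tr(P') = 33.9651

0.0698 2.2326


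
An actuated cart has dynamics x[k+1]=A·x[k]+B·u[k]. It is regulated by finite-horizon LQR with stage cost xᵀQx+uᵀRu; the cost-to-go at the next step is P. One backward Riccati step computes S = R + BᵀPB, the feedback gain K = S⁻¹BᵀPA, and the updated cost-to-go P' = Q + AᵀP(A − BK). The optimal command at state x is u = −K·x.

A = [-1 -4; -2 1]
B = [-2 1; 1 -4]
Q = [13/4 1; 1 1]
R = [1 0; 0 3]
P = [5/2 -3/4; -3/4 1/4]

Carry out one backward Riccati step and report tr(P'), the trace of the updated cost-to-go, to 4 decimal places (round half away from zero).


7.0281

BᵀP = [-5.7500 1.7500; 5.5000 -1.7500]
S = R + BᵀPB = [1 0; 0 3] + [13.2500 -12.7500; -12.7500 12.5000] = [14.2500 -12.7500; -12.7500 15.5000]
BᵀPA = [2.2500 24.7500; -2.0000 -23.7500]
K = S⁻¹·BᵀPA = [0.1608 1.3859; 0.0032 -0.3923]
A−BK = [-0.6817 -0.8360; -2.1479 -1.9550]
AᵀP(A−BK) = [0.1447 0.3473; 0.3473 2.6334]
P' = Q + AᵀP(A−BK) = [3.3947 1.3473; 1.3473 3.6334]
tr(P') = 7.0281


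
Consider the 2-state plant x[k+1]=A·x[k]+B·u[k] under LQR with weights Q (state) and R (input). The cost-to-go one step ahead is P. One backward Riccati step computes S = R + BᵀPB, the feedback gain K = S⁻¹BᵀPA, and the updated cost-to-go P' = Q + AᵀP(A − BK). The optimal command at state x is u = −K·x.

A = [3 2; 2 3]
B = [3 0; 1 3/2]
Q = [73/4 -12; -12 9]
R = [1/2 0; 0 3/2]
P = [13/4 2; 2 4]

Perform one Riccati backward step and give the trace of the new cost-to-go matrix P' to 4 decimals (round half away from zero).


31.2493

BᵀP = [11.7500 10.0000; 3.0000 6.0000]
S = R + BᵀPB = [1/2 0; 0 3/2] + [45.2500 15.0000; 15.0000 9.0000] = [45.7500 15.0000; 15.0000 10.5000]
BᵀPA = [55.2500 53.5000; 21.0000 24.0000]
K = S⁻¹·BᵀPA = [1.0382 0.7900; 0.5169 1.1571]
A−BK = [-0.1145 -0.3700; 0.1865 0.4743]
AᵀP(A−BK) = [1.0360 1.5521; 1.5521 2.9633]
P' = Q + AᵀP(A−BK) = [19.2860 -10.4479; -10.4479 11.9633]
tr(P') = 31.2493


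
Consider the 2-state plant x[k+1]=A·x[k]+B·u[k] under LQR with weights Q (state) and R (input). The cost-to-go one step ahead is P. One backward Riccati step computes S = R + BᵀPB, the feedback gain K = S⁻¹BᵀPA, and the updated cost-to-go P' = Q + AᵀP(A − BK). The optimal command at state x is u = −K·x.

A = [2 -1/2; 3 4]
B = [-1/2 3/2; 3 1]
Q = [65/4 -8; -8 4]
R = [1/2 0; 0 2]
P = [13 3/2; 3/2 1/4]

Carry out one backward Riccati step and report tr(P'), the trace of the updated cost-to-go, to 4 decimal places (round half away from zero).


BᵀP = [-2.0000 0.0000; 21.0000 2.5000]
S = R + BᵀPB = [1/2 0; 0 2] + [1.0000 -3.0000; -3.0000 34.0000] = [1.5000 -3.0000; -3.0000 36.0000]
BᵀPA = [-4.0000 1.0000; 49.5000 -0.5000]
K = S⁻¹·BᵀPA = [0.1000 0.7667; 1.3833 0.0500]
A−BK = [-0.0250 -0.1917; 1.3167 1.6500]
AᵀP(A−BK) = [4.1750 0.3417; 0.3417 0.5083]
P' = Q + AᵀP(A−BK) = [20.4250 -7.6583; -7.6583 4.5083]
tr(P') = 24.9333

24.9333


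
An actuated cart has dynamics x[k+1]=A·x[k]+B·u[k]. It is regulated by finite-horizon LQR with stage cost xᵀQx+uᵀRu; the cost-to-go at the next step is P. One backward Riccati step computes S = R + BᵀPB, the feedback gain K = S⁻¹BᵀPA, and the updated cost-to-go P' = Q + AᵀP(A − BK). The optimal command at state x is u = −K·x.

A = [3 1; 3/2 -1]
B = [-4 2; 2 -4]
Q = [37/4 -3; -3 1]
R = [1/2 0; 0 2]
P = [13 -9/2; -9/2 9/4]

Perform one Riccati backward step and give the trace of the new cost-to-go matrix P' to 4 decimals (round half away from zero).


BᵀP = [-61.0000 22.5000; 44.0000 -18.0000]
S = R + BᵀPB = [1/2 0; 0 2] + [289.0000 -212.0000; -212.0000 160.0000] = [289.5000 -212.0000; -212.0000 162.0000]
BᵀPA = [-149.2500 -83.5000; 105.0000 62.0000]
K = S⁻¹·BᵀPA = [-0.9813 -0.1959; -0.6361 0.1263]
A−BK = [0.3468 -0.0363; 0.9184 -0.1028]
AᵀP(A−BK) = [1.8855 -0.1302; -0.1302 0.0584]
P' = Q + AᵀP(A−BK) = [11.1355 -3.1302; -3.1302 1.0584]
tr(P') = 12.1939

12.1939


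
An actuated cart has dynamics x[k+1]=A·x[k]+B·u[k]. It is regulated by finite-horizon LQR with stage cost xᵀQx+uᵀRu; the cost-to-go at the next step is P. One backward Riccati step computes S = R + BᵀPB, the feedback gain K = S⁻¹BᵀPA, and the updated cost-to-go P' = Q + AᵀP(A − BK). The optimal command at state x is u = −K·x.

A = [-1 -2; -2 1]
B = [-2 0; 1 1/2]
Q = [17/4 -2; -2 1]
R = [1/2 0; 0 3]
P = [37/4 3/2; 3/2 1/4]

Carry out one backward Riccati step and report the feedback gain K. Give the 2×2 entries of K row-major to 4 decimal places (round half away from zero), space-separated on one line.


BᵀP = [-17.0000 -2.7500; 0.7500 0.1250]
S = R + BᵀPB = [1/2 0; 0 3] + [31.2500 -1.3750; -1.3750 0.0625] = [31.7500 -1.3750; -1.3750 3.0625]
BᵀPA = [22.5000 31.2500; -1.0000 -1.3750]
K = S⁻¹·BᵀPA = [0.7083 0.9839; -0.0085 -0.0072]
A−BK = [0.4166 -0.0321; -2.7040 0.0197]
AᵀP(A−BK) = [0.3049 0.3541; 0.3541 0.4920]
P' = Q + AᵀP(A−BK) = [4.5549 -1.6459; -1.6459 1.4920]
tr(P') = 6.0469

0.7083 0.9839 -0.0085 -0.0072


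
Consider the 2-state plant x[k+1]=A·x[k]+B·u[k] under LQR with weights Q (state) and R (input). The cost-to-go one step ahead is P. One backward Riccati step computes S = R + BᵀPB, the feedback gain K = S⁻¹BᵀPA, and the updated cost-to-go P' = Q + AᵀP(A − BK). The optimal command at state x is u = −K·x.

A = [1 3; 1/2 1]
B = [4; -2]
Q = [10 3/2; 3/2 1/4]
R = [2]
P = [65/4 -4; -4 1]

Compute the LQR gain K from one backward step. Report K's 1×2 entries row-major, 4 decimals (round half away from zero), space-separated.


BᵀP = [73.0000 -18.0000]
S = R + BᵀPB = [2] + [328.0000] = [330.0000]
BᵀPA = [64.0000 201.0000]
K = S⁻¹·BᵀPA = [0.1939 0.6091]
A−BK = [0.2242 0.5636; 0.8879 2.2182]
AᵀP(A−BK) = [0.0879 0.2682; 0.2682 0.8227]
P' = Q + AᵀP(A−BK) = [10.0879 1.7682; 1.7682 1.0727]
tr(P') = 11.1606

0.1939 0.6091


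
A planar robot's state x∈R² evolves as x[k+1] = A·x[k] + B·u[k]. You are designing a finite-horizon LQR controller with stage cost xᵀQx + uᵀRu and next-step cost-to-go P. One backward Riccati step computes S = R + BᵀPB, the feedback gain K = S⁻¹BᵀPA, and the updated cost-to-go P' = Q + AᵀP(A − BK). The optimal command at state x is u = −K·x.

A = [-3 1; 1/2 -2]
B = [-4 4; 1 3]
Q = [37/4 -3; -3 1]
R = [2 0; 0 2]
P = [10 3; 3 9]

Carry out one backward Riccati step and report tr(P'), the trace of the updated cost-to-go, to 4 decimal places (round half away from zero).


BᵀP = [-37.0000 -3.0000; 49.0000 39.0000]
S = R + BᵀPB = [2 0; 0 2] + [145.0000 -157.0000; -157.0000 313.0000] = [147.0000 -157.0000; -157.0000 315.0000]
BᵀPA = [109.5000 -31.0000; -127.5000 -29.0000]
K = S⁻¹·BᵀPA = [0.6684 -0.6612; -0.0716 -0.4216]
A−BK = [-0.0399 0.0417; 0.0465 -0.0741]
AᵀP(A−BK) = [0.9280 -0.8564; -0.8564 1.2780]
P' = Q + AᵀP(A−BK) = [10.1780 -3.8564; -3.8564 2.2780]
tr(P') = 12.4560

12.4560


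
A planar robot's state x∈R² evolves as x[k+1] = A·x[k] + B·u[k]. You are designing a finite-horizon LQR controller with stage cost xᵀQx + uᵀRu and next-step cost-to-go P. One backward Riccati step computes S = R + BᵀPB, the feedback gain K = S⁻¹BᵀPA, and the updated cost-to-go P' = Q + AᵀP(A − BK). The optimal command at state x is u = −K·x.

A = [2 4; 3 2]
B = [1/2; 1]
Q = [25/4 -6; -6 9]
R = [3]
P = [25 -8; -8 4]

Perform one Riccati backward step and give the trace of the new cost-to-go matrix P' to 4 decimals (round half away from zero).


BᵀP = [4.5000 0.0000]
S = R + BᵀPB = [3] + [2.2500] = [5.2500]
BᵀPA = [9.0000 18.0000]
K = S⁻¹·BᵀPA = [1.7143 3.4286]
A−BK = [1.1429 2.2857; 1.2857 -1.4286]
AᵀP(A−BK) = [24.5714 65.1429; 65.1429 226.2857]
P' = Q + AᵀP(A−BK) = [30.8214 59.1429; 59.1429 235.2857]
tr(P') = 266.1071

266.1071


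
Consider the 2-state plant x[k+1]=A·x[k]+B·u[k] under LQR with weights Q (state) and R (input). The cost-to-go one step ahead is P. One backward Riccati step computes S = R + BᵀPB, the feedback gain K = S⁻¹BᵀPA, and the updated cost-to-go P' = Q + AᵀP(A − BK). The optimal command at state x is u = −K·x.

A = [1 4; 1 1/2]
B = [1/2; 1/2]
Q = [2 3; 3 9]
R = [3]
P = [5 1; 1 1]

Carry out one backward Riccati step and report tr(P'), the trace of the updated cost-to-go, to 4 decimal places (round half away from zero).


BᵀP = [3.0000 1.0000]
S = R + BᵀPB = [3] + [2.0000] = [5.0000]
BᵀPA = [4.0000 12.5000]
K = S⁻¹·BᵀPA = [0.8000 2.5000]
A−BK = [0.6000 2.7500; 0.6000 -0.7500]
AᵀP(A−BK) = [4.8000 15.0000; 15.0000 53.0000]
P' = Q + AᵀP(A−BK) = [6.8000 18.0000; 18.0000 62.0000]
tr(P') = 68.8000

68.8000


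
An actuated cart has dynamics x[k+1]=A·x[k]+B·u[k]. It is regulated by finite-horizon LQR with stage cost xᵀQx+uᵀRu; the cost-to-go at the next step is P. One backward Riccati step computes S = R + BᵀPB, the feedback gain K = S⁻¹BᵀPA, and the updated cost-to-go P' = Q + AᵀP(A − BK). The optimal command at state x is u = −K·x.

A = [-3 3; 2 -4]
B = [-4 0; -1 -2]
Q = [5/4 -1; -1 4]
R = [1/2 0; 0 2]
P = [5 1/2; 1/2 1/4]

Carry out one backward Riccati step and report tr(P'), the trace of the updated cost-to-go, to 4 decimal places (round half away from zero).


9.8526

BᵀP = [-20.5000 -2.2500; -1.0000 -0.5000]
S = R + BᵀPB = [1/2 0; 0 2] + [84.2500 4.5000; 4.5000 1.0000] = [84.7500 4.5000; 4.5000 3.0000]
BᵀPA = [57.0000 -52.5000; 2.0000 -1.0000]
K = S⁻¹·BᵀPA = [0.6923 -0.6538; -0.3718 0.6474]
A−BK = [-0.2308 0.3846; 1.9487 -3.3590]
AᵀP(A−BK) = [1.2821 -2.0256; -2.0256 3.3205]
P' = Q + AᵀP(A−BK) = [2.5321 -3.0256; -3.0256 7.3205]
tr(P') = 9.8526


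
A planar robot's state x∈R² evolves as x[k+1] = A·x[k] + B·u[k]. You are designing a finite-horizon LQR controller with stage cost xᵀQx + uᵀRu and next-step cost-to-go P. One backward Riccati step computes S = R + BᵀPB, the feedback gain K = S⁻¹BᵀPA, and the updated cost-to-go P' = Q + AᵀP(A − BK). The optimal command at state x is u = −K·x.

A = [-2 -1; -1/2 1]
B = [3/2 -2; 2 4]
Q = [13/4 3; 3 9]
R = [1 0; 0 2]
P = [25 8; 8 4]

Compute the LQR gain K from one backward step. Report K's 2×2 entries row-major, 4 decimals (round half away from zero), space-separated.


-0.8957 -0.2029 0.3109 0.3295

BᵀP = [53.5000 20.0000; -18.0000 0.0000]
S = R + BᵀPB = [1 0; 0 2] + [120.2500 -27.0000; -27.0000 36.0000] = [121.2500 -27.0000; -27.0000 38.0000]
BᵀPA = [-117.0000 -33.5000; 36.0000 18.0000]
K = S⁻¹·BᵀPA = [-0.8957 -0.2029; 0.3109 0.3295]
A−BK = [-0.0345 -0.0366; 0.0476 0.0878]
AᵀP(A−BK) = [1.0083 0.3968; 0.3968 0.2712]
P' = Q + AᵀP(A−BK) = [4.2583 3.3968; 3.3968 9.2712]
tr(P') = 13.5295


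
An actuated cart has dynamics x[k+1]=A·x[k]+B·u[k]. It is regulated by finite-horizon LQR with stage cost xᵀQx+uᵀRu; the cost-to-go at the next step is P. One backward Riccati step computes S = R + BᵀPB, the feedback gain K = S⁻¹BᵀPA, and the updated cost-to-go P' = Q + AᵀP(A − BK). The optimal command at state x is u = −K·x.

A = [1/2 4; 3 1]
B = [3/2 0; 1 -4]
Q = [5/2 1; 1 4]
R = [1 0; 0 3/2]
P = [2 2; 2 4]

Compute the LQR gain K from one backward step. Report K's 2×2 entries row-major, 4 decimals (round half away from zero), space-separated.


BᵀP = [5.0000 7.0000; -8.0000 -16.0000]
S = R + BᵀPB = [1 0; 0 3/2] + [14.5000 -28.0000; -28.0000 64.0000] = [15.5000 -28.0000; -28.0000 65.5000]
BᵀPA = [23.5000 27.0000; -52.0000 -48.0000]
K = S⁻¹·BᵀPA = [0.3600 1.8357; -0.6400 0.0519]
A−BK = [-0.0400 1.2465; 0.0800 -0.6281]
AᵀP(A−BK) = [0.7600 0.5600; 0.5600 4.9276]
P' = Q + AᵀP(A−BK) = [3.2600 1.5600; 1.5600 8.9276]
tr(P') = 12.1876

0.3600 1.8357 -0.6400 0.0519


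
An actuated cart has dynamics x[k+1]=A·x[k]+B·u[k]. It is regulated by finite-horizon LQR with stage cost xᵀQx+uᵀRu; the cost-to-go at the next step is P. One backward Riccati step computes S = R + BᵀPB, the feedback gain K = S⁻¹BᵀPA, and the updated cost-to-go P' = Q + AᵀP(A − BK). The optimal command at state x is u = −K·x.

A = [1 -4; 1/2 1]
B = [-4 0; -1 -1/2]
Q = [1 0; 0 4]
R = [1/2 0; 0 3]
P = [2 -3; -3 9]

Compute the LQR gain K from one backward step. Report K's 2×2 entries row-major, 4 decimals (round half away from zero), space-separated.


BᵀP = [-5.0000 3.0000; 1.5000 -4.5000]
S = R + BᵀPB = [1/2 0; 0 3] + [17.0000 -1.5000; -1.5000 2.2500] = [17.5000 -1.5000; -1.5000 5.2500]
BᵀPA = [-3.5000 23.0000; -0.7500 -10.5000]
K = S⁻¹·BᵀPA = [-0.2176 1.1715; -0.2050 -1.6653]
A−BK = [0.1297 0.6862; 0.1799 1.3389]
AᵀP(A−BK) = [0.3347 2.3515; 2.3515 20.5690]
P' = Q + AᵀP(A−BK) = [1.3347 2.3515; 2.3515 24.5690]
tr(P') = 25.9038

-0.2176 1.1715 -0.2050 -1.6653
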